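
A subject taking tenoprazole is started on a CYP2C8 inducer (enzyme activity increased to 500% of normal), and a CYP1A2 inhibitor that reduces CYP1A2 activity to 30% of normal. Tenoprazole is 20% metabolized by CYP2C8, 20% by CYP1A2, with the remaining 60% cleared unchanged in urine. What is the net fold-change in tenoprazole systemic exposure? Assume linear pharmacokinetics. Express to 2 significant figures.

The CYP2C8 pathway (20% of clearance) is boosted to 5× activity: 0.2 × 5 = 1.
The CYP1A2 pathway (20% of clearance) drops to 0.3× activity: 0.2 × 0.3 = 0.06.
Non-CYP routes (60%) are unchanged.
CL_new/CL_old = 1 + 0.06 + 0.6 = 1.66.
Because systemic exposure varies inversely with clearance, the combined effect is 1 / 1.66 = 0.60.

0.60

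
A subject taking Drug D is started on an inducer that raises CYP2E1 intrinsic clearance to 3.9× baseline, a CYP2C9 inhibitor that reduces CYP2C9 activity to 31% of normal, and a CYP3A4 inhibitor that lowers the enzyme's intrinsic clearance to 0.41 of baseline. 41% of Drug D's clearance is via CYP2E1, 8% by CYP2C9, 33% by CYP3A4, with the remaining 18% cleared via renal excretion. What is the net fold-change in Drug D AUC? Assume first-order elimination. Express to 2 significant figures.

0.52

The CYP2E1 pathway (41% of clearance) is boosted to 3.9× activity: 0.41 × 3.9 = 1.599.
The CYP2C9 pathway (8% of clearance) falls to 0.31× activity: 0.08 × 0.31 = 0.0248.
The CYP3A4 pathway (33% of clearance) drops to 0.41× activity: 0.33 × 0.41 = 0.1353.
Non-CYP routes (18%) are unchanged.
CL_new/CL_old = 1.599 + 0.0248 + 0.1353 + 0.18 = 1.9391.
Net AUC ratio = 1 / 1.9391 = 0.52.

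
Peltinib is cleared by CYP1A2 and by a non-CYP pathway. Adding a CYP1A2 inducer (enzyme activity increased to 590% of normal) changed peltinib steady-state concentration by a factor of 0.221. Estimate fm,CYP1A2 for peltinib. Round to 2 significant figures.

0.72

Write x for the fraction cleared via CYP1A2. The observed steady-state concentration change means clearance rose to 1/0.221 = 4.525 of baseline.
Setting x·5.9 + (1 − x) = 4.525 and solving: x = (4.525 − 1)/(5.9 − 1) = 0.72.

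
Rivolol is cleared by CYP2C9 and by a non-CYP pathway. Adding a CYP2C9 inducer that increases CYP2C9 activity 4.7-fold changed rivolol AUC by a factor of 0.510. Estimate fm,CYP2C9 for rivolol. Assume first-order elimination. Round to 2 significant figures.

Call the CYP2C9 fraction fm. After the interaction, CL_new/CL_old = fm × 4.7 + (1 − fm).
AUC ratio = 1 / (new CL fraction), so new CL fraction = 1 / 0.510 = 1.961.
fm × 4.7 + 1 − fm = 1.961  ⇒  fm × (4.7 − 1) = 0.9608  ⇒  fm = 0.26.

0.26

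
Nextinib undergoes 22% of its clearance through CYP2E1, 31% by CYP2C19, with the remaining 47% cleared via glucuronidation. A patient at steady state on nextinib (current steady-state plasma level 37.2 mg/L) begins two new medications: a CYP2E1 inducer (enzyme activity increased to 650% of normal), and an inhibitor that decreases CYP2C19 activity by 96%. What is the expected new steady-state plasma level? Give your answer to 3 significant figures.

CYP2E1: 0.22 × 6.5 = 1.43
CYP2C19: 0.31 × 0.04 = 0.0124
Other: 0.47 (unchanged)
New clearance relative to baseline: 1.43 + 0.0124 + 0.47 = 1.9124.
Steady-state plasma level ∝ 1/CL: new value = 37.2 / 1.9124 = 19.5 mg/L.

19.5 mg/L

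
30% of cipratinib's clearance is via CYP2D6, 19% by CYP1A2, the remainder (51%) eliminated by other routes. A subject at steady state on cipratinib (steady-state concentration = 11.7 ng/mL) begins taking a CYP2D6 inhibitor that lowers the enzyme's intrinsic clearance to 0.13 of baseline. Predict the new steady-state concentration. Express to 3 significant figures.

15.8 ng/mL

The CYP2D6 pathway (30% of clearance) falls to 0.13× activity: 0.3 × 0.13 = 0.039.
CYP1A2 (19%) and the residual 51% are unaffected.
New clearance relative to baseline: 0.039 + 0.19 + 0.51 = 0.739.
New steady-state concentration = baseline ÷ relative clearance = 11.7 / 0.739 = 15.8 ng/mL.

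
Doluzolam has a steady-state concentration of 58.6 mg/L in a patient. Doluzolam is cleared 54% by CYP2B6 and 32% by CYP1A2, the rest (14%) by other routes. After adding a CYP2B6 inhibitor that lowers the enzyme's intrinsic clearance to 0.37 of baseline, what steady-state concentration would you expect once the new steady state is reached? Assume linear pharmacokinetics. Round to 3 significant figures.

88.8 mg/L

The CYP2B6 pathway (54% of clearance) is reduced to 0.37× activity: 0.54 × 0.37 = 0.1998.
CYP1A2 (32%) and the residual 14% are unaffected.
Relative clearance = 0.1998 + 0.32 + 0.14 = 0.6598.
Steady-state concentration ∝ 1/CL, so new value = 58.6 / 0.6598 = 88.8 mg/L.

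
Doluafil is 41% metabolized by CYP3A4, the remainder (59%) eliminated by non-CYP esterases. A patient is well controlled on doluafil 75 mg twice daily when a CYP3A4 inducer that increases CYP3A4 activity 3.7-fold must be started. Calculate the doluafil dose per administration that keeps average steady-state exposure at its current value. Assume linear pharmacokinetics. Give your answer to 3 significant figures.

The CYP3A4 pathway (41% of clearance) is boosted to 3.7× activity: 0.41 × 3.7 = 1.517.
The remaining 59% of clearance is unaffected.
New clearance relative to baseline: 1.517 + 0.59 = 2.107.
To maintain the same steady-state level, dose must scale with clearance: new dose = 75 × 2.107 = 158 mg.

158 mg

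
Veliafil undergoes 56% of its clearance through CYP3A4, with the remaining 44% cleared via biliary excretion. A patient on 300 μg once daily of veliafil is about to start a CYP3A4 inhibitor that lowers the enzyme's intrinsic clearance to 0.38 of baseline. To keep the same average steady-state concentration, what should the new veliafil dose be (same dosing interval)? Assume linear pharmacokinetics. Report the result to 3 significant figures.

196 μg

CYP3A4: 0.56 × 0.38 = 0.2128
Other: 0.44 (unchanged)
Relative clearance = 0.2128 + 0.44 = 0.6528.
To maintain the same steady-state level, dose must scale with clearance: new dose = 300 × 0.6528 = 196 μg.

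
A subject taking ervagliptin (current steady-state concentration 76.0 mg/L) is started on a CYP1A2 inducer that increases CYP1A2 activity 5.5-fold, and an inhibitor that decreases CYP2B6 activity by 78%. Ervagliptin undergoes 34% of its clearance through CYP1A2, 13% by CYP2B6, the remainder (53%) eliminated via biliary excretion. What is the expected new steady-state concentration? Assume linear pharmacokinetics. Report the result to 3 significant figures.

The CYP1A2 pathway (34% of clearance) is boosted to 5.5× activity: 0.34 × 5.5 = 1.87.
The CYP2B6 pathway (13% of clearance) drops to 0.22× activity: 0.13 × 0.22 = 0.0286.
Non-CYP routes (53%) are unchanged.
CL_new/CL_old = 1.87 + 0.0286 + 0.53 = 2.4286.
Steady-state concentration ∝ 1/CL: new value = 76.0 / 2.4286 = 31.3 mg/L.

31.3 mg/L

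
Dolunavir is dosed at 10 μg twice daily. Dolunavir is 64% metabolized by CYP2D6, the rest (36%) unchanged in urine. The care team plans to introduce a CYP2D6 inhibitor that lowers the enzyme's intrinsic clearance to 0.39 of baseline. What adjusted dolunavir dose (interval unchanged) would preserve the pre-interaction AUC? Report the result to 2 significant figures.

CYP2D6: 0.64 × 0.39 = 0.2496
Other: 0.36 (unchanged)
Relative clearance = 0.2496 + 0.36 = 0.6096.
Css,avg = (dose rate)/CL, so holding Css fixed requires dose ∝ CL: 10 × 0.6096 = 6.1 μg.

6.1 μg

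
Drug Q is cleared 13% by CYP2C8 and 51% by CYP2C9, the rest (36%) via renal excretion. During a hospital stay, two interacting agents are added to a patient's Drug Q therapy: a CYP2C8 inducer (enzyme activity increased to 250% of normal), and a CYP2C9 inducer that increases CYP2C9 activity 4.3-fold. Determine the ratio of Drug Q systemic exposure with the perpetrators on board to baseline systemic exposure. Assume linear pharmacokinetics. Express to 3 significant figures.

The CYP2C8 pathway (13% of clearance) increases to 2.5× activity: 0.13 × 2.5 = 0.325.
The CYP2C9 pathway (51% of clearance) is boosted to 4.3× activity: 0.51 × 4.3 = 2.193.
The remaining 36% of clearance is unaffected.
New clearance relative to baseline: 0.325 + 2.193 + 0.36 = 2.878.
Systemic exposure ∝ 1/CL: fold-change = 1 / 2.878 = 0.347.

0.347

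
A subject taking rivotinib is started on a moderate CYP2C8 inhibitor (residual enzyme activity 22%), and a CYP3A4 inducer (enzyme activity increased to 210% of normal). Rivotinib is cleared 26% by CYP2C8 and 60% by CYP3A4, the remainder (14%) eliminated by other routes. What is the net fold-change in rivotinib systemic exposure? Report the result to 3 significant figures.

The CYP2C8 pathway (26% of clearance) is reduced to 0.22× activity: 0.26 × 0.22 = 0.0572.
The CYP3A4 pathway (60% of clearance) rises to 2.1× activity: 0.6 × 2.1 = 1.26.
The remaining 14% of clearance is unaffected.
CL_new/CL_old = 0.0572 + 1.26 + 0.14 = 1.4572.
Because systemic exposure varies inversely with clearance, the combined effect is 1 / 1.4572 = 0.686.

0.686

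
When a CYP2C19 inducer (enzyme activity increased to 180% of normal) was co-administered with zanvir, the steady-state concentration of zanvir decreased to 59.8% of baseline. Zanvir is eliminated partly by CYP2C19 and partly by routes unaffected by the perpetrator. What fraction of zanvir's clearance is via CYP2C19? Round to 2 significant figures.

CL'/CL = 1 / 0.598 = 1.672
1.8·fm + (1 − fm) = 1.672
fm = (1.672 − 1) / (1.8 − 1) = 0.84

0.84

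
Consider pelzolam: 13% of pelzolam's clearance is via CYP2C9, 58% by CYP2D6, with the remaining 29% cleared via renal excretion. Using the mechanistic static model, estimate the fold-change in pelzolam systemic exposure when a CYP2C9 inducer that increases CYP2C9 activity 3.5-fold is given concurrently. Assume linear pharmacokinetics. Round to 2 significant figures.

The CYP2C9 pathway (13% of clearance) is boosted to 3.5× activity: 0.13 × 3.5 = 0.455.
CYP2D6 (58%) and the residual 29% are unaffected.
Relative clearance = 0.455 + 0.58 + 0.29 = 1.325.
Systemic exposure ratio = CL_old/CL_new = 1 / 1.325 = 0.75.

0.75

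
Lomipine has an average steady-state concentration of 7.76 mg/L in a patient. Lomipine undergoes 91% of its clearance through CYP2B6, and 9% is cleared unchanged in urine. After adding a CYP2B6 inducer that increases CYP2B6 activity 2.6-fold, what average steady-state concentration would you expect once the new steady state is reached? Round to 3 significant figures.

3.16 mg/L

The CYP2B6 pathway (91% of clearance) rises to 2.6× activity: 0.91 × 2.6 = 2.366.
Non-CYP routes (9%) are unchanged.
Relative clearance = 2.366 + 0.09 = 2.456.
Average steady-state concentration ∝ 1/CL, so new value = 7.76 / 2.456 = 3.16 mg/L.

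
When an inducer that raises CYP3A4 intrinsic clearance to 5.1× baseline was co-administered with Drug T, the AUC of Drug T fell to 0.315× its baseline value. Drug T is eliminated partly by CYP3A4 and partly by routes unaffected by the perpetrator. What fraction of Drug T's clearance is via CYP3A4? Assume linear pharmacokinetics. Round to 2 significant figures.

0.53

Write x for the fraction cleared via CYP3A4. The observed AUC change means clearance rose to 1/0.315 = 3.175 of baseline.
Setting x·5.1 + (1 − x) = 3.175 and solving: x = (3.175 − 1)/(5.1 − 1) = 0.53.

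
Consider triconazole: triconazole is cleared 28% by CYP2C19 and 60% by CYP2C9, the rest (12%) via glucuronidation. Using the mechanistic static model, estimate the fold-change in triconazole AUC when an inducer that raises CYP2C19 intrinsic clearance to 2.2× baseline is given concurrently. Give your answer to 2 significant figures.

CYP2C19: 0.28 × 2.2 = 0.616
CYP2C9: 0.6 (unchanged)
Other: 0.12 (unchanged)
New clearance relative to baseline: 0.616 + 0.6 + 0.12 = 1.336.
AUC ratio = CL_old/CL_new = 1 / 1.336 = 0.75.

0.75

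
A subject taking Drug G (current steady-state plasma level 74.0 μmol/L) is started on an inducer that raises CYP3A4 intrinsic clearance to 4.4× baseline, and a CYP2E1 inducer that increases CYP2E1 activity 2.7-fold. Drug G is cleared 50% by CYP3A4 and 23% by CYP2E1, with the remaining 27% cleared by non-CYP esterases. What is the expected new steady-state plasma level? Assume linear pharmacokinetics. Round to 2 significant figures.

CYP3A4: 0.5 × 4.4 = 2.2
CYP2E1: 0.23 × 2.7 = 0.621
Other: 0.27 (unchanged)
New clearance relative to baseline: 2.2 + 0.621 + 0.27 = 3.091.
New steady-state plasma level = 74.0 / 3.091 = 24 μmol/L (concentration scales inversely with clearance).

24 μmol/L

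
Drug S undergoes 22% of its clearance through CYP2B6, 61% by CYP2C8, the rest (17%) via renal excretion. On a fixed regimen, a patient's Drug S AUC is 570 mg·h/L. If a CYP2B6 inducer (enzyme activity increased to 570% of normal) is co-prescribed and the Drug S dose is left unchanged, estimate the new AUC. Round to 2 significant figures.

2.8 × 10² mg·h/L

The CYP2B6 pathway (22% of clearance) increases to 5.7× activity: 0.22 × 5.7 = 1.254.
CYP2C8 (61%) and the residual 17% are unaffected.
CL_new/CL_old = 1.254 + 0.61 + 0.17 = 2.034.
AUC ∝ 1/CL, so new value = 570 / 2.034 = 2.8 × 10² mg·h/L.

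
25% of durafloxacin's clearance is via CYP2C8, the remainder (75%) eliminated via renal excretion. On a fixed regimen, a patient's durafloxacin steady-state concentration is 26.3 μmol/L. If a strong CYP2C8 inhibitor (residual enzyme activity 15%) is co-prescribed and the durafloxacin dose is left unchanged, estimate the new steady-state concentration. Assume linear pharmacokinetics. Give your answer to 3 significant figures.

The CYP2C8 pathway (25% of clearance) falls to 0.15× activity: 0.25 × 0.15 = 0.0375.
The remaining 75% of clearance is unaffected.
Relative clearance = 0.0375 + 0.75 = 0.7875.
New steady-state concentration = baseline ÷ relative clearance = 26.3 / 0.7875 = 33.4 μmol/L.

33.4 μmol/L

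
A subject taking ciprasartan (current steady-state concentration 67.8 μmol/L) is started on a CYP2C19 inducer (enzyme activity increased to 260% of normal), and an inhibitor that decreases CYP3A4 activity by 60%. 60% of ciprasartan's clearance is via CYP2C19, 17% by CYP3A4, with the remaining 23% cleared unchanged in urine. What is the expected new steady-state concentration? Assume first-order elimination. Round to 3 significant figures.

The CYP2C19 pathway (60% of clearance) rises to 2.6× activity: 0.6 × 2.6 = 1.56.
The CYP3A4 pathway (17% of clearance) falls to 0.4× activity: 0.17 × 0.4 = 0.068.
The remaining 23% of clearance is unaffected.
Relative clearance = 1.56 + 0.068 + 0.23 = 1.858.
Dividing the baseline by the relative clearance: 67.8 / 1.858 = 36.5 μmol/L.

36.5 μmol/L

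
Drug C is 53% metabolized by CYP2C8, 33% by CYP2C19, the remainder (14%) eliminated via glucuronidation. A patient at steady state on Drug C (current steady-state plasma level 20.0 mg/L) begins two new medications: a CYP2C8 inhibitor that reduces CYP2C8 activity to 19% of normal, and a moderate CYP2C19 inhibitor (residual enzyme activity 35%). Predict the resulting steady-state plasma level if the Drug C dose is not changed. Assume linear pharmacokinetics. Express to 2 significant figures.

The CYP2C8 pathway (53% of clearance) is reduced to 0.19× activity: 0.53 × 0.19 = 0.1007.
The CYP2C19 pathway (33% of clearance) drops to 0.35× activity: 0.33 × 0.35 = 0.1155.
Non-CYP routes (14%) are unchanged.
New clearance relative to baseline: 0.1007 + 0.1155 + 0.14 = 0.3562.
Dividing the baseline by the relative clearance: 20.0 / 0.3562 = 56 mg/L.

56 mg/L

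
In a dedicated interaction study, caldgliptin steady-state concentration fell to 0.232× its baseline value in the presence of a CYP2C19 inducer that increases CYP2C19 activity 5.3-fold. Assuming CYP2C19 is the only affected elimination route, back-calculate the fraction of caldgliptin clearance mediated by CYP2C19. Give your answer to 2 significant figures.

CL'/CL = 1 / 0.232 = 4.31
5.3·fm + (1 − fm) = 4.31
fm = (4.31 − 1) / (5.3 − 1) = 0.77

0.77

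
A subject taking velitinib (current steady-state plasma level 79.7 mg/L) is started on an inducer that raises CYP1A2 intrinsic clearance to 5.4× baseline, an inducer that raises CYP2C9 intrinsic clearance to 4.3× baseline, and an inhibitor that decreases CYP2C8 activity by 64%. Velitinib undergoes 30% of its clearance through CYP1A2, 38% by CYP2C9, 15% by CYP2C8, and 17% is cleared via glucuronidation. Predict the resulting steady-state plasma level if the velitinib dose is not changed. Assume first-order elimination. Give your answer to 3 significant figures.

CYP1A2: 0.3 × 5.4 = 1.62
CYP2C9: 0.38 × 4.3 = 1.634
CYP2C8: 0.15 × 0.36 = 0.054
Other: 0.17 (unchanged)
CL_new/CL_old = 1.62 + 1.634 + 0.054 + 0.17 = 3.478.
Steady-state plasma level ∝ 1/CL: new value = 79.7 / 3.478 = 22.9 mg/L.

22.9 mg/L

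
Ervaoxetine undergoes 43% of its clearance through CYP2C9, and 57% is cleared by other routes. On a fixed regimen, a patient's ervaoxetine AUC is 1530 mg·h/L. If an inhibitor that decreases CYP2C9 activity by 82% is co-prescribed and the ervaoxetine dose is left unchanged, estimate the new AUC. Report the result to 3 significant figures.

2.36 × 10³ mg·h/L

The CYP2C9 pathway (43% of clearance) is reduced to 0.18× activity: 0.43 × 0.18 = 0.0774.
The remaining 57% of clearance is unaffected.
New clearance relative to baseline: 0.0774 + 0.57 = 0.6474.
With dosing unchanged, AUC scales as 1/CL: 1530 / 0.6474 = 2.36 × 10³ mg·h/L.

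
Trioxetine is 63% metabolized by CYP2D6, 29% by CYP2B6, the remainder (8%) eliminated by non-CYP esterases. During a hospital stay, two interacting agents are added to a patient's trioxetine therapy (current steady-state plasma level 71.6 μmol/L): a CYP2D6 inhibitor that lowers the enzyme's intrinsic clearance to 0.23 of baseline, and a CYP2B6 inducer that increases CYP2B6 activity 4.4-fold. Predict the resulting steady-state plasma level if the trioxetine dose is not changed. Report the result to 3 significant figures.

The CYP2D6 pathway (63% of clearance) is reduced to 0.23× activity: 0.63 × 0.23 = 0.1449.
The CYP2B6 pathway (29% of clearance) is boosted to 4.4× activity: 0.29 × 4.4 = 1.276.
The remaining 8% of clearance is unaffected.
CL_new/CL_old = 0.1449 + 1.276 + 0.08 = 1.5009.
Dividing the baseline by the relative clearance: 71.6 / 1.5009 = 47.7 μmol/L.

47.7 μmol/L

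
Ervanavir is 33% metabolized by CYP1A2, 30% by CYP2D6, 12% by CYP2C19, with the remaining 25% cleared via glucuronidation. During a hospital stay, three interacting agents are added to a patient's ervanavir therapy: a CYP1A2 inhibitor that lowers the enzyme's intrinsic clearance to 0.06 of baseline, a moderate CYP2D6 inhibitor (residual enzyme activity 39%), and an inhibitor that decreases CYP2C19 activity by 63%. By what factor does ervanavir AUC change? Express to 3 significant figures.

2.32

The CYP1A2 pathway (33% of clearance) drops to 0.06× activity: 0.33 × 0.06 = 0.0198.
The CYP2D6 pathway (30% of clearance) drops to 0.39× activity: 0.3 × 0.39 = 0.117.
The CYP2C19 pathway (12% of clearance) is reduced to 0.37× activity: 0.12 × 0.37 = 0.0444.
Non-CYP routes (25%) are unchanged.
New clearance relative to baseline: 0.0198 + 0.117 + 0.0444 + 0.25 = 0.4312.
Because AUC varies inversely with clearance, the combined effect is 1 / 0.4312 = 2.32.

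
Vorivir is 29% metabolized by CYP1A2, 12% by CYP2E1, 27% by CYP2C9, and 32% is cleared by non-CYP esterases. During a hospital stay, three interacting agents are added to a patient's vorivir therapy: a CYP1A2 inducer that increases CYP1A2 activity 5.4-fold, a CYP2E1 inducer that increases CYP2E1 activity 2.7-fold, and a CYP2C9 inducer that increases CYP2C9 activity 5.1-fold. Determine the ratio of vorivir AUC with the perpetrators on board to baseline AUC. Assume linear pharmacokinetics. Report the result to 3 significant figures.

0.279

The CYP1A2 pathway (29% of clearance) is boosted to 5.4× activity: 0.29 × 5.4 = 1.566.
The CYP2E1 pathway (12% of clearance) increases to 2.7× activity: 0.12 × 2.7 = 0.324.
The CYP2C9 pathway (27% of clearance) is boosted to 5.1× activity: 0.27 × 5.1 = 1.377.
The remaining 32% of clearance is unaffected.
CL_new/CL_old = 1.566 + 0.324 + 1.377 + 0.32 = 3.587.
Because AUC varies inversely with clearance, the combined effect is 1 / 3.587 = 0.279.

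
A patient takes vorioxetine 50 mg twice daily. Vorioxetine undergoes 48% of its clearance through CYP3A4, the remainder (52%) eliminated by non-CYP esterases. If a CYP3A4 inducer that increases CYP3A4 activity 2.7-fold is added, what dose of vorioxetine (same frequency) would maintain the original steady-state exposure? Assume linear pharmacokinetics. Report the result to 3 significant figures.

90.8 mg

CYP3A4: 0.48 × 2.7 = 1.296
Other: 0.52 (unchanged)
New clearance relative to baseline: 1.296 + 0.52 = 1.816.
Css,avg = (dose rate)/CL, so holding Css fixed requires dose ∝ CL: 50 × 1.816 = 90.8 mg.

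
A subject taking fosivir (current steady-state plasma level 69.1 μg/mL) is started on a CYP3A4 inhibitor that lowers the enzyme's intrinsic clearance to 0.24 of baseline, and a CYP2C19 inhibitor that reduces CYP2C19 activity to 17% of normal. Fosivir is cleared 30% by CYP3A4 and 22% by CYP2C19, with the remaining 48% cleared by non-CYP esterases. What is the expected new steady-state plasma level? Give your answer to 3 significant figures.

The CYP3A4 pathway (30% of clearance) is reduced to 0.24× activity: 0.3 × 0.24 = 0.072.
The CYP2C19 pathway (22% of clearance) drops to 0.17× activity: 0.22 × 0.17 = 0.0374.
Non-CYP routes (48%) are unchanged.
New clearance relative to baseline: 0.072 + 0.0374 + 0.48 = 0.5894.
New steady-state plasma level = 69.1 / 0.5894 = 117 μg/mL (concentration scales inversely with clearance).

117 μg/mL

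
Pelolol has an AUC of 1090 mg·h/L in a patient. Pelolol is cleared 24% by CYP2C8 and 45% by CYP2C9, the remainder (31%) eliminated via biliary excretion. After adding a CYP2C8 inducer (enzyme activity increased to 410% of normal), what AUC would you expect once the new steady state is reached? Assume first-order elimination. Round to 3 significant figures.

625 mg·h/L

The CYP2C8 pathway (24% of clearance) is boosted to 4.1× activity: 0.24 × 4.1 = 0.984.
CYP2C9 (45%) and the residual 31% are unaffected.
New clearance relative to baseline: 0.984 + 0.45 + 0.31 = 1.744.
AUC ∝ 1/CL, so new value = 1090 / 1.744 = 625 mg·h/L.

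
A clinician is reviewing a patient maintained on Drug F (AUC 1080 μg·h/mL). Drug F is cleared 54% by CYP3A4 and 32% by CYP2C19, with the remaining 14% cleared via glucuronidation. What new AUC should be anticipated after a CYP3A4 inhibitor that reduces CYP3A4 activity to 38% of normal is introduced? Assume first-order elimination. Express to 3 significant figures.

1.62 × 10³ μg·h/mL

CYP3A4: 0.54 × 0.38 = 0.2052
CYP2C19: 0.32 (unchanged)
Other: 0.14 (unchanged)
CL_new/CL_old = 0.2052 + 0.32 + 0.14 = 0.6652.
With dosing unchanged, AUC scales as 1/CL: 1080 / 0.6652 = 1.62 × 10³ μg·h/mL.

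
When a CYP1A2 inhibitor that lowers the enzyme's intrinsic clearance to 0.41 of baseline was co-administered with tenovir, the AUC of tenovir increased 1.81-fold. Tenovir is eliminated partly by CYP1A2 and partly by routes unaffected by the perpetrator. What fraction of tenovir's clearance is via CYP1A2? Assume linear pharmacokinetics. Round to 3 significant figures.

0.758

CL'/CL = 1 / 1.81 = 0.5525
0.41·fm + (1 − fm) = 0.5525
fm = (0.5525 − 1) / (0.41 − 1) = 0.758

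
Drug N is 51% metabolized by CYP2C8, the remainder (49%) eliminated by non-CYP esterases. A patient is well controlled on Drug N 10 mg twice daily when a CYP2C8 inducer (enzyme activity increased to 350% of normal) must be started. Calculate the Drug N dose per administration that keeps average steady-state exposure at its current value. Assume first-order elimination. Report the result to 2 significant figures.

23 mg

The CYP2C8 pathway (51% of clearance) rises to 3.5× activity: 0.51 × 3.5 = 1.785.
The remaining 49% of clearance is unaffected.
New clearance relative to baseline: 1.785 + 0.49 = 2.275.
Css,avg = (dose rate)/CL, so holding Css fixed requires dose ∝ CL: 10 × 2.275 = 23 mg.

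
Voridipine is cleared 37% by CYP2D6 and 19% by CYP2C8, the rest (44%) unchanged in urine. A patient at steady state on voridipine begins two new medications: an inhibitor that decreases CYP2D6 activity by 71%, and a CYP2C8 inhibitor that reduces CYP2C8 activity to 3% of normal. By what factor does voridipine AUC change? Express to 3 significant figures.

CYP2D6: 0.37 × 0.29 = 0.1073
CYP2C8: 0.19 × 0.03 = 0.0057
Other: 0.44 (unchanged)
New clearance relative to baseline: 0.1073 + 0.0057 + 0.44 = 0.553.
Net AUC ratio = 1 / 0.553 = 1.81.

1.81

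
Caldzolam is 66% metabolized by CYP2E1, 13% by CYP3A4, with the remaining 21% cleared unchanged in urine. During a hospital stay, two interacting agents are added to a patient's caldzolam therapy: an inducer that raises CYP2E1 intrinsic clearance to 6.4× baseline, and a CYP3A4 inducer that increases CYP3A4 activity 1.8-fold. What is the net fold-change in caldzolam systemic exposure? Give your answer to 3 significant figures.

The CYP2E1 pathway (66% of clearance) increases to 6.4× activity: 0.66 × 6.4 = 4.224.
The CYP3A4 pathway (13% of clearance) is boosted to 1.8× activity: 0.13 × 1.8 = 0.234.
Non-CYP routes (21%) are unchanged.
Relative clearance = 4.224 + 0.234 + 0.21 = 4.668.
Systemic exposure ∝ 1/CL: fold-change = 1 / 4.668 = 0.214.

0.214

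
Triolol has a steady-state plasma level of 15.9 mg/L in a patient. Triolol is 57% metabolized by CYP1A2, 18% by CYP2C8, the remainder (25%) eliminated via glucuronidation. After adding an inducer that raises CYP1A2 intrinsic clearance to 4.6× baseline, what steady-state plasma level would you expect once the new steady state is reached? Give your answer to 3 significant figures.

5.21 mg/L

The CYP1A2 pathway (57% of clearance) rises to 4.6× activity: 0.57 × 4.6 = 2.622.
CYP2C8 (18%) and the residual 25% are unaffected.
Relative clearance = 2.622 + 0.18 + 0.25 = 3.052.
New steady-state plasma level = baseline ÷ relative clearance = 15.9 / 3.052 = 5.21 mg/L.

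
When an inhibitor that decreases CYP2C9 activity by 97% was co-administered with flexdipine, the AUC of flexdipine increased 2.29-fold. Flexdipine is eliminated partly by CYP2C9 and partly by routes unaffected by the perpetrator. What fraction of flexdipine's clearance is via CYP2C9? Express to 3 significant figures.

0.581

Let x = fm,CYP2C9. Because AUC ∝ 1/CL, relative clearance fell to 1/2.29 = 0.4367.
Setting x·0.03 + (1 − x) = 0.4367 and solving: x = (0.4367 − 1)/(0.03 − 1) = 0.581.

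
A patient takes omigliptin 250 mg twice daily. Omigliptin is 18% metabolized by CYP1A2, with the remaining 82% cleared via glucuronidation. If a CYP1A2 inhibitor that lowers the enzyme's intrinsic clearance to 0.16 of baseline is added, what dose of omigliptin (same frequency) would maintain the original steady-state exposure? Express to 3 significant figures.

212 mg

CYP1A2: 0.18 × 0.16 = 0.0288
Other: 0.82 (unchanged)
CL_new/CL_old = 0.0288 + 0.82 = 0.8488.
To maintain the same steady-state level, dose must scale with clearance: new dose = 250 × 0.8488 = 212 mg.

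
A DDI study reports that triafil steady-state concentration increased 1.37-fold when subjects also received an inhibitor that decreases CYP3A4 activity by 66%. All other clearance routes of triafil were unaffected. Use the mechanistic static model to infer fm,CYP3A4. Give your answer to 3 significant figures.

Let fm be the CYP3A4 fraction. New clearance relative to baseline = fm × 0.34 + (1 − fm).
Steady-state concentration ratio = 1 / (new CL fraction), so new CL fraction = 1 / 1.37 = 0.7299.
fm × 0.34 + 1 − fm = 0.7299  ⇒  fm × (0.34 − 1) = −0.2701  ⇒  fm = 0.409.

0.409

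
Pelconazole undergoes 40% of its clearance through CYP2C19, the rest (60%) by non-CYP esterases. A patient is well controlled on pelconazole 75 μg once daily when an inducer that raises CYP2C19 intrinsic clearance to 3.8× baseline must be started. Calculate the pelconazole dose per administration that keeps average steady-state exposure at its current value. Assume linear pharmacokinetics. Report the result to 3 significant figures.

159 μg

The CYP2C19 pathway (40% of clearance) is boosted to 3.8× activity: 0.4 × 3.8 = 1.52.
The remaining 60% of clearance is unaffected.
New clearance relative to baseline: 1.52 + 0.6 = 2.12.
Exposure is unchanged when dose changes in proportion to clearance. New dose = 75 μg × 2.12 = 159 μg.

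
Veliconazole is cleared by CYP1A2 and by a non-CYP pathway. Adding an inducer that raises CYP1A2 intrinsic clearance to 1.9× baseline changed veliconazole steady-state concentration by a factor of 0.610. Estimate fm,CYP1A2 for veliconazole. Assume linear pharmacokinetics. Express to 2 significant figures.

CL'/CL = 1 / 0.610 = 1.639
1.9·fm + (1 − fm) = 1.639
fm = (1.639 − 1) / (1.9 − 1) = 0.71

0.71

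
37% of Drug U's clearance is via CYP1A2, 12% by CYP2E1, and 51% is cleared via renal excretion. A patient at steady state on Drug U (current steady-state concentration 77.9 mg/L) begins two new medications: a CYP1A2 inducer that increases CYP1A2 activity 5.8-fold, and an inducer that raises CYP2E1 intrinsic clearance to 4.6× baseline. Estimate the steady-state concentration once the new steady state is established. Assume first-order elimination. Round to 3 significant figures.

The CYP1A2 pathway (37% of clearance) increases to 5.8× activity: 0.37 × 5.8 = 2.146.
The CYP2E1 pathway (12% of clearance) rises to 4.6× activity: 0.12 × 4.6 = 0.552.
The remaining 51% of clearance is unaffected.
CL_new/CL_old = 2.146 + 0.552 + 0.51 = 3.208.
New steady-state concentration = 77.9 / 3.208 = 24.3 mg/L (concentration scales inversely with clearance).

24.3 mg/L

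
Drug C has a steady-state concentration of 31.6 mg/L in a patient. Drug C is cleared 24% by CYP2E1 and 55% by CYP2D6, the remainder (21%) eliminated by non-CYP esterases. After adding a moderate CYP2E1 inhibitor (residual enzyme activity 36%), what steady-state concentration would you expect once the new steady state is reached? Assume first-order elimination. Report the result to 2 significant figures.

The CYP2E1 pathway (24% of clearance) falls to 0.36× activity: 0.24 × 0.36 = 0.0864.
CYP2D6 (55%) and the residual 21% are unaffected.
CL_new/CL_old = 0.0864 + 0.55 + 0.21 = 0.8464.
Steady-state concentration ∝ 1/CL, so new value = 31.6 / 0.8464 = 37 mg/L.

37 mg/L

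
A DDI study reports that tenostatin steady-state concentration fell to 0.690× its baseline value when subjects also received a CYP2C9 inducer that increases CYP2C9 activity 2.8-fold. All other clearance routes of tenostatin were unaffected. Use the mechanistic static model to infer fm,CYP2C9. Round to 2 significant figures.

Write x for the fraction cleared via CYP2C9. The observed steady-state concentration change means clearance rose to 1/0.690 = 1.449 of baseline.
Setting x·2.8 + (1 − x) = 1.449 and solving: x = (1.449 − 1)/(2.8 − 1) = 0.25.

0.25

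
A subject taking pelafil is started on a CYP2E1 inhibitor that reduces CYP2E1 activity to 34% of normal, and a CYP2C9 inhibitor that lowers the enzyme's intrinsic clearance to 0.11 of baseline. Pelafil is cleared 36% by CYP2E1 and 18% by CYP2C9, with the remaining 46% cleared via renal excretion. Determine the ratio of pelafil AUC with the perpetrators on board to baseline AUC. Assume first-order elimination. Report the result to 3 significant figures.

CYP2E1: 0.36 × 0.34 = 0.1224
CYP2C9: 0.18 × 0.11 = 0.0198
Other: 0.46 (unchanged)
New clearance relative to baseline: 0.1224 + 0.0198 + 0.46 = 0.6022.
AUC ∝ 1/CL: fold-change = 1 / 0.6022 = 1.66.

1.66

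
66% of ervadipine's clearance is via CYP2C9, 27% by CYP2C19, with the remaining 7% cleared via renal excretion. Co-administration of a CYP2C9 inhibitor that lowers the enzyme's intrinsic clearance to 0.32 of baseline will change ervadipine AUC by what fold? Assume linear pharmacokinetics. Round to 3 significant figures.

1.81

The CYP2C9 pathway (66% of clearance) drops to 0.32× activity: 0.66 × 0.32 = 0.2112.
CYP2C19 (27%) and the residual 7% are unaffected.
Relative clearance = 0.2112 + 0.27 + 0.07 = 0.5512.
AUC is inversely proportional to clearance, so the fold-change is 1 / 0.5512 = 1.81.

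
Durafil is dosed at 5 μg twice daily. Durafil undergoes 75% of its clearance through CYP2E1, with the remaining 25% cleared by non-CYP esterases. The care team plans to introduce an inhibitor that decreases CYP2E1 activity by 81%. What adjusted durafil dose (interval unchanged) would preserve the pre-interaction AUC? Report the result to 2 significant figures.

CYP2E1: 0.75 × 0.19 = 0.1425
Other: 0.25 (unchanged)
New clearance relative to baseline: 0.1425 + 0.25 = 0.3925.
To maintain the same steady-state level, dose must scale with clearance: new dose = 5 × 0.3925 = 2.0 μg.

2.0 μg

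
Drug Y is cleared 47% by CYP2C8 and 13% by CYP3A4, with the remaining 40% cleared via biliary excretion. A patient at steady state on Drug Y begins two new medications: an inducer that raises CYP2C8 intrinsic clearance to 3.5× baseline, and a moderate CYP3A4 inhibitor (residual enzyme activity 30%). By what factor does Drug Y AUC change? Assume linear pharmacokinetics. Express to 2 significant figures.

CYP2C8: 0.47 × 3.5 = 1.645
CYP3A4: 0.13 × 0.3 = 0.039
Other: 0.4 (unchanged)
Relative clearance = 1.645 + 0.039 + 0.4 = 2.084.
AUC ∝ 1/CL: fold-change = 1 / 2.084 = 0.48.

0.48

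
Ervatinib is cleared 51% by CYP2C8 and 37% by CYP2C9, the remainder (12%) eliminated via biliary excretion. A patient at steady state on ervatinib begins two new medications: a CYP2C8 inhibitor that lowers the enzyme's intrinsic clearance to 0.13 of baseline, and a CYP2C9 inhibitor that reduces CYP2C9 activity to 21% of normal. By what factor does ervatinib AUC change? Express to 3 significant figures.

3.79

The CYP2C8 pathway (51% of clearance) drops to 0.13× activity: 0.51 × 0.13 = 0.0663.
The CYP2C9 pathway (37% of clearance) is reduced to 0.21× activity: 0.37 × 0.21 = 0.0777.
The remaining 12% of clearance is unaffected.
Relative clearance = 0.0663 + 0.0777 + 0.12 = 0.264.
Because AUC varies inversely with clearance, the combined effect is 1 / 0.264 = 3.79.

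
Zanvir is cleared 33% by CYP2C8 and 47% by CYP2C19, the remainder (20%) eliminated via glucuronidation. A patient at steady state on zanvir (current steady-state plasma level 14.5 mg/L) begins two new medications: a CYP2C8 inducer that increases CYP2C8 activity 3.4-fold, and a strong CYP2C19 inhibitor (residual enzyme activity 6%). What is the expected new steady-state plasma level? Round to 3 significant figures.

The CYP2C8 pathway (33% of clearance) is boosted to 3.4× activity: 0.33 × 3.4 = 1.122.
The CYP2C19 pathway (47% of clearance) drops to 0.06× activity: 0.47 × 0.06 = 0.0282.
Non-CYP routes (20%) are unchanged.
New clearance relative to baseline: 1.122 + 0.0282 + 0.2 = 1.3502.
Dividing the baseline by the relative clearance: 14.5 / 1.3502 = 10.7 mg/L.

10.7 mg/L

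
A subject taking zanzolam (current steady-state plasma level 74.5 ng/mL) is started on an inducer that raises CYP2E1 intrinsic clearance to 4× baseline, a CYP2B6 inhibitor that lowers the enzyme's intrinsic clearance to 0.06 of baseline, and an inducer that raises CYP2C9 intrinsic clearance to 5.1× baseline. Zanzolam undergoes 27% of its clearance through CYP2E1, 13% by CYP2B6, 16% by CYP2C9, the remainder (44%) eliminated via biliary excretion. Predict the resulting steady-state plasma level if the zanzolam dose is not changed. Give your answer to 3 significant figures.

The CYP2E1 pathway (27% of clearance) rises to 4× activity: 0.27 × 4 = 1.08.
The CYP2B6 pathway (13% of clearance) drops to 0.06× activity: 0.13 × 0.06 = 0.0078.
The CYP2C9 pathway (16% of clearance) rises to 5.1× activity: 0.16 × 5.1 = 0.816.
The remaining 44% of clearance is unaffected.
CL_new/CL_old = 1.08 + 0.0078 + 0.816 + 0.44 = 2.3438.
Steady-state plasma level ∝ 1/CL: new value = 74.5 / 2.3438 = 31.8 ng/mL.

31.8 ng/mL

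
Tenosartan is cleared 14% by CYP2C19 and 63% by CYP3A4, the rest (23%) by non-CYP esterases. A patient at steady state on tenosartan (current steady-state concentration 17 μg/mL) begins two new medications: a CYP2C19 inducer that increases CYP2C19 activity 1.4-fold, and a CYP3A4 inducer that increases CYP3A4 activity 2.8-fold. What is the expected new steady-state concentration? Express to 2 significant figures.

7.8 μg/mL

The CYP2C19 pathway (14% of clearance) is boosted to 1.4× activity: 0.14 × 1.4 = 0.196.
The CYP3A4 pathway (63% of clearance) rises to 2.8× activity: 0.63 × 2.8 = 1.764.
Non-CYP routes (23%) are unchanged.
CL_new/CL_old = 0.196 + 1.764 + 0.23 = 2.19.
New steady-state concentration = 17 / 2.19 = 7.8 μg/mL (concentration scales inversely with clearance).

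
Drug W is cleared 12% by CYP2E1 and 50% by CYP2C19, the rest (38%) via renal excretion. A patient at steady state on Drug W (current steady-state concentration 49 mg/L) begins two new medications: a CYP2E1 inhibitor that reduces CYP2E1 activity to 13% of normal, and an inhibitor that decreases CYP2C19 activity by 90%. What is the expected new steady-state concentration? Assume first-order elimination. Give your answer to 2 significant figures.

1.1 × 10² mg/L

The CYP2E1 pathway (12% of clearance) falls to 0.13× activity: 0.12 × 0.13 = 0.0156.
The CYP2C19 pathway (50% of clearance) drops to 0.1× activity: 0.5 × 0.1 = 0.05.
Non-CYP routes (38%) are unchanged.
New clearance relative to baseline: 0.0156 + 0.05 + 0.38 = 0.4456.
Steady-state concentration ∝ 1/CL: new value = 49 / 0.4456 = 1.1 × 10² mg/L.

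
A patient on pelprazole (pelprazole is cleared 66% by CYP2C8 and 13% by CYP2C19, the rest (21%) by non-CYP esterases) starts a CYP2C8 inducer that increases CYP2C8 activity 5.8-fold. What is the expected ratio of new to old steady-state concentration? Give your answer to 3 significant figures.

CYP2C8: 0.66 × 5.8 = 3.828
CYP2C19: 0.13 (unchanged)
Other: 0.21 (unchanged)
Relative clearance = 3.828 + 0.13 + 0.21 = 4.168.
Steady-state concentration is inversely proportional to clearance, so the fold-change is 1 / 4.168 = 0.240.

0.240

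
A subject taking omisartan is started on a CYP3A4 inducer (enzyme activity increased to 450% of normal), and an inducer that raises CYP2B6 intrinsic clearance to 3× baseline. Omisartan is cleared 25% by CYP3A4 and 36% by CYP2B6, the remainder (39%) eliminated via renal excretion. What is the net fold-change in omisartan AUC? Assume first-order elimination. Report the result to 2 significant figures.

0.39

CYP3A4: 0.25 × 4.5 = 1.125
CYP2B6: 0.36 × 3 = 1.08
Other: 0.39 (unchanged)
New clearance relative to baseline: 1.125 + 1.08 + 0.39 = 2.595.
Because AUC varies inversely with clearance, the combined effect is 1 / 2.595 = 0.39.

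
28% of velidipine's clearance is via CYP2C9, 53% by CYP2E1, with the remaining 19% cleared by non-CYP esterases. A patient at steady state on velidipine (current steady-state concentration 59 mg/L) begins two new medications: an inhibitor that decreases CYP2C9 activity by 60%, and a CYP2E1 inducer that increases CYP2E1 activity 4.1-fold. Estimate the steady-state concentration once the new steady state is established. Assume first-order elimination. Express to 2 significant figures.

24 mg/L

The CYP2C9 pathway (28% of clearance) falls to 0.4× activity: 0.28 × 0.4 = 0.112.
The CYP2E1 pathway (53% of clearance) is boosted to 4.1× activity: 0.53 × 4.1 = 2.173.
Non-CYP routes (19%) are unchanged.
Relative clearance = 0.112 + 2.173 + 0.19 = 2.475.
New steady-state concentration = 59 / 2.475 = 24 mg/L (concentration scales inversely with clearance).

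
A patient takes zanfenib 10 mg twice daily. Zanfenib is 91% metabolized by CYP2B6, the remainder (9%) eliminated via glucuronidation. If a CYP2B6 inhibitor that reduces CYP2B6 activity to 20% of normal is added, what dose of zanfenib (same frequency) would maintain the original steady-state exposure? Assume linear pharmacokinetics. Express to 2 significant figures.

2.7 mg

The CYP2B6 pathway (91% of clearance) falls to 0.2× activity: 0.91 × 0.2 = 0.182.
Non-CYP routes (9%) are unchanged.
New clearance relative to baseline: 0.182 + 0.09 = 0.272.
Exposure is unchanged when dose changes in proportion to clearance. New dose = 10 mg × 0.272 = 2.7 mg.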